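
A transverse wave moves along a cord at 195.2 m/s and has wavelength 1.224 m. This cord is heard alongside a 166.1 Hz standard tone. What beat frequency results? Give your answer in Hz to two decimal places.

Source frequency f = v/λ = 195.2/1.224 = 159.4771 Hz.
f_beat = |159.4771 − 166.1| = 6.62 Hz.

6.62 Hz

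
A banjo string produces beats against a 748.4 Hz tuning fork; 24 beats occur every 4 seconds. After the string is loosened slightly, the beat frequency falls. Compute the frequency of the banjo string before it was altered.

Beat frequency = 24/4 = 6 Hz.
|f − 748.4| = 6, so the banjo string was at either 742.4 Hz or 754.4 Hz.
Reducing tension lowers a string's frequency; the adjustment lowers the banjo string's frequency.
The beat rate fell, so the adjustment moved the banjo string toward 748.4 Hz — it must have started above the reference.

754.4 Hz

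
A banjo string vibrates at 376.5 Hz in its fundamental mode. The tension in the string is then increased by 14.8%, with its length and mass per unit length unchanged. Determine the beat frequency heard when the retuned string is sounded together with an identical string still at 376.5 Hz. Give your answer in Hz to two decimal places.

For a string, f ∝ √T, so the new frequency is 376.5·√1.148 = 403.4000 Hz.
f_beat = |403.4000 − 376.5| = 26.90 Hz.

26.90 Hz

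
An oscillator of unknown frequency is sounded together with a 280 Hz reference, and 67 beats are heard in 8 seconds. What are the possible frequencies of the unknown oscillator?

271.625 Hz or 288.375 Hz

Beat frequency = 67/8 = 8.375 Hz.
|f − 280| = 8.375, so f = 280 ± 8.375.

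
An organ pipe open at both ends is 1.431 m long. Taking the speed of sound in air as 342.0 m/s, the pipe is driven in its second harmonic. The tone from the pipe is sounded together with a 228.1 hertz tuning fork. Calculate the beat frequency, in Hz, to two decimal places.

10.89 Hz

Open pipe: f_n = n·v/(2L) = 2·342.0/(2·1.431) = 238.9937 Hz.
f_beat = |238.9937 − 228.1| = 10.89 Hz.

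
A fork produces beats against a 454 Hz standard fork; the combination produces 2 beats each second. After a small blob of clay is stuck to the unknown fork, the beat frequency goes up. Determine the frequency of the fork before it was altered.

452 Hz

|f − 454| = 2, so the fork was at either 452 Hz or 456 Hz.
Adding mass to a fork lowers its frequency; the adjustment lowers the fork's frequency.
The beat rate rose, so the adjustment moved the fork further from 454 Hz — it was already below the reference.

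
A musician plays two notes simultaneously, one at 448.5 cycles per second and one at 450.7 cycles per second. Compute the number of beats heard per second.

2.2 Hz

Beats arise from superposition of two nearby frequencies; the beat rate is |f₁ − f₂|.
|448.5 − 450.7| = 2.2 Hz.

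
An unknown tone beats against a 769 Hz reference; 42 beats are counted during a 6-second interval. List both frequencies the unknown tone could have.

Beat frequency = 42/6 = 7 Hz.
|f − 769| = 7, so f = 769 ± 7.

762 Hz or 776 Hz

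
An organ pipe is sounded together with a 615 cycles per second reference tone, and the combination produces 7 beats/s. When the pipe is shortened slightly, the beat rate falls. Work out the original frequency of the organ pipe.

|f − 615| = 7, so the organ pipe was at either 608 Hz or 622 Hz.
A shorter pipe has a higher fundamental; the adjustment raises the organ pipe's frequency.
The beat rate fell, so the adjustment moved the organ pipe toward 615 Hz — it must have started below the reference.

608 Hz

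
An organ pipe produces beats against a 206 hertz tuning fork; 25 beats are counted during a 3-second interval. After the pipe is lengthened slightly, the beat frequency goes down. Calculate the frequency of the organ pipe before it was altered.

214.3333 Hz

Beat frequency = 25/3 = 8.3333 Hz.
|f − 206| = 8.3333, so the organ pipe was at either 197.6667 Hz or 214.3333 Hz.
A longer pipe has a lower fundamental; the adjustment lowers the organ pipe's frequency.
The beat rate fell, so the adjustment moved the organ pipe toward 206 Hz — it must have started above the reference.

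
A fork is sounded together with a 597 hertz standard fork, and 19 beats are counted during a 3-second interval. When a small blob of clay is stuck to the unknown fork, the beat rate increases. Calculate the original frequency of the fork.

590.6667 Hz

Beat frequency = 19/3 = 6.3333 Hz.
|f − 597| = 6.3333, so the fork was at either 590.6667 Hz or 603.3333 Hz.
Adding mass to a fork lowers its frequency; the adjustment lowers the fork's frequency.
The beat rate rose, so the adjustment moved the fork further from 597 Hz — it was already below the reference.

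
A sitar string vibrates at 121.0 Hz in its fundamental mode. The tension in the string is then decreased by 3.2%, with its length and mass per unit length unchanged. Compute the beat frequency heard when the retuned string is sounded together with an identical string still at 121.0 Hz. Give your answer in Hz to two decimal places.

1.95 Hz

For a string, f ∝ √T, so the new frequency is 121.0·√0.968 = 119.0483 Hz.
f_beat = |119.0483 − 121.0| = 1.95 Hz.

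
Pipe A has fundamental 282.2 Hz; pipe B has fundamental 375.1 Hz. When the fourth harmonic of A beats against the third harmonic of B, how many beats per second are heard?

Fourth harmonic of the first: 4·282.2 = 1128.8 Hz.
Third harmonic of the second: 3·375.1 = 1125.3 Hz.
f_beat = |1128.8 − 1125.3| = 3.5 Hz.

3.5 Hz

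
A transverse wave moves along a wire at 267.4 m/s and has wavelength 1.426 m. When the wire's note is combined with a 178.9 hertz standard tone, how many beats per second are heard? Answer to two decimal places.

Source frequency f = v/λ = 267.4/1.426 = 187.5175 Hz.
f_beat = |187.5175 − 178.9| = 8.62 Hz.

8.62 Hz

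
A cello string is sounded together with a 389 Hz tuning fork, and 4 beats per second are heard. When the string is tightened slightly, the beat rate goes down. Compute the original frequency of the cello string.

|f − 389| = 4, so the cello string was at either 385 Hz or 393 Hz.
Increasing tension raises a string's frequency; the adjustment raises the cello string's frequency.
The beat rate fell, so the adjustment moved the cello string toward 389 Hz — it must have started below the reference.

385 Hz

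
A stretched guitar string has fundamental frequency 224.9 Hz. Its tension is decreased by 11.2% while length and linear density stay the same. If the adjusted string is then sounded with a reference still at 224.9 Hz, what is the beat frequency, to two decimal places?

12.97 Hz

For a string, f ∝ √T, so the new frequency is 224.9·√0.888 = 211.9317 Hz.
f_beat = |211.9317 − 224.9| = 12.97 Hz.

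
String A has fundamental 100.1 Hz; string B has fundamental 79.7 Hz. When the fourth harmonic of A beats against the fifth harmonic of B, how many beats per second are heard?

Fourth harmonic of the first: 4·100.1 = 400.4 Hz.
Fifth harmonic of the second: 5·79.7 = 398.5 Hz.
f_beat = |400.4 − 398.5| = 1.9 Hz.

1.9 Hz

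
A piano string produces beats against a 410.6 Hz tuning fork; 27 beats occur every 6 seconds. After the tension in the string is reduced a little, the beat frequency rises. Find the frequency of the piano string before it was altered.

Beat frequency = 27/6 = 4.5 Hz.
|f − 410.6| = 4.5, so the piano string was at either 406.1 Hz or 415.1 Hz.
Lower tension means lower frequency; the adjustment lowers the piano string's frequency.
The beat rate rose, so the adjustment moved the piano string further from 410.6 Hz — it was already below the reference.

406.1 Hz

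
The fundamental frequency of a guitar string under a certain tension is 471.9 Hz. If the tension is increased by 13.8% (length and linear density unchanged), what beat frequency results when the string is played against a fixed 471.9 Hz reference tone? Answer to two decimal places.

For a string, f ∝ √T, so the new frequency is 471.9·√1.138 = 503.4092 Hz.
f_beat = |503.4092 − 471.9| = 31.51 Hz.

31.51 Hz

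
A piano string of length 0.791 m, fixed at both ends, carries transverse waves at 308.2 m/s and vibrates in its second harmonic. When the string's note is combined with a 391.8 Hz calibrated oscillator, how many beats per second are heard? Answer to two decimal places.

For a string fixed at both ends, f_n = n·v/(2L) = 2·308.2/(2·0.791) = 389.6334 Hz.
f_beat = |389.6334 − 391.8| = 2.17 Hz.

2.17 Hz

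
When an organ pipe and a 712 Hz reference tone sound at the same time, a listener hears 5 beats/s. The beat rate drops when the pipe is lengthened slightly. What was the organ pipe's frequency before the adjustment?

|f − 712| = 5, so the organ pipe was at either 707 Hz or 717 Hz.
A longer pipe has a lower fundamental; the adjustment lowers the organ pipe's frequency.
The beat rate fell, so the adjustment moved the organ pipe toward 712 Hz — it must have started above the reference.

717 Hz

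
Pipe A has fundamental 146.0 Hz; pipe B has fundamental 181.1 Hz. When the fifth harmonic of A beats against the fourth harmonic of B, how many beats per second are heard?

5.6 Hz

Fifth harmonic of the first: 5·146.0 = 730.0 Hz.
Fourth harmonic of the second: 4·181.1 = 724.4 Hz.
f_beat = |730.0 − 724.4| = 5.6 Hz.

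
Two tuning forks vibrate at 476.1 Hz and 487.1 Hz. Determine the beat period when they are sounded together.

0.091 s

f_beat = |476.1 − 487.1| = 11 Hz.
Beat period T = 1 / f_beat = 1 / 11 s.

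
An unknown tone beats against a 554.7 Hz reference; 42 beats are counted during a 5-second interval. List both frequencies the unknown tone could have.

546.3 Hz or 563.1 Hz

Beat frequency = 42/5 = 8.4 Hz.
|f − 554.7| = 8.4, so f = 554.7 ± 8.4.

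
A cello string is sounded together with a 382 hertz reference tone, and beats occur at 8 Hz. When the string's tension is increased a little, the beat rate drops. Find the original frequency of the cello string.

|f − 382| = 8, so the cello string was at either 374 Hz or 390 Hz.
Higher tension means higher frequency; the adjustment raises the cello string's frequency.
The beat rate fell, so the adjustment moved the cello string toward 382 Hz — it must have started below the reference.

374 Hz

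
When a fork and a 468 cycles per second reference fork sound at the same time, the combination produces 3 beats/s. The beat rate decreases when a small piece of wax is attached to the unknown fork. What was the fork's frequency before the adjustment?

471 Hz

|f − 468| = 3, so the fork was at either 465 Hz or 471 Hz.
Loading a fork with wax lowers its frequency; the adjustment lowers the fork's frequency.
The beat rate fell, so the adjustment moved the fork toward 468 Hz — it must have started above the reference.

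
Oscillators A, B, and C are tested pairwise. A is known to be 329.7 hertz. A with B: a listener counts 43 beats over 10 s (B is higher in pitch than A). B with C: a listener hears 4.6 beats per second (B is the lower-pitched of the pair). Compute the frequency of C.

A–B: Beat frequency = 43/10 = 4.3 Hz.
B is above A, so f_B = 329.7 + 4.3 = 334 Hz.
C is above B, so f_C = 334 + 4.6 = 338.6 Hz.

338.6 Hz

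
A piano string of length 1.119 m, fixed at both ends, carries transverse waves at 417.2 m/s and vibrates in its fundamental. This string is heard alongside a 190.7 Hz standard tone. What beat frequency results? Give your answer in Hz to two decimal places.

4.28 Hz

For a string fixed at both ends, f_n = n·v/(2L) = 1·417.2/(2·1.119) = 186.4164 Hz.
f_beat = |186.4164 − 190.7| = 4.28 Hz.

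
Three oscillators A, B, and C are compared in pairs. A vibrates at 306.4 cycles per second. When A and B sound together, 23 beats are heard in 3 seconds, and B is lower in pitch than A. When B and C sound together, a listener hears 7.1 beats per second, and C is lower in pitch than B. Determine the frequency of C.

A–B: Beat frequency = 23/3 = 7.6667 Hz.
B is below A, so f_B = 306.4 − 7.6667 = 298.7333 Hz.
C is below B, so f_C = 298.7333 − 7.1 = 291.6333 Hz.

291.6333 Hz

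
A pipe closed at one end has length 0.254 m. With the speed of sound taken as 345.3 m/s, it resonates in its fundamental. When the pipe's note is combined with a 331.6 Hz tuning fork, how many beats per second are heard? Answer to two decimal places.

8.26 Hz

Closed pipe (odd harmonics): f_n = n·v/(4L) = 1·345.3/(4·0.254) = 339.8622 Hz.
f_beat = |339.8622 − 331.6| = 8.26 Hz.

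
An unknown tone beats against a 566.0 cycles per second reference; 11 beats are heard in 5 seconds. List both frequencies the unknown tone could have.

563.8 Hz or 568.2 Hz

Beat frequency = 11/5 = 2.2 Hz.
|f − 566.0| = 2.2, so f = 566.0 ± 2.2.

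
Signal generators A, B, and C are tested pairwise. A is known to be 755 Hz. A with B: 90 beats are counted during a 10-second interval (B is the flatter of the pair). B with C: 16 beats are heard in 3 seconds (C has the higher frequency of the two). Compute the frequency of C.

751.3333 Hz

A–B: Beat frequency = 90/10 = 9 Hz.
B is below A, so f_B = 755 − 9 = 746 Hz.
B–C: Beat frequency = 16/3 = 5.3333 Hz.
C is above B, so f_C = 746 + 5.3333 = 751.3333 Hz.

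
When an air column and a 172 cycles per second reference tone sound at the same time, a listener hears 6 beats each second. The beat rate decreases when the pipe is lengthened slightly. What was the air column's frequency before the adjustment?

|f − 172| = 6, so the air column was at either 166 Hz or 178 Hz.
A longer pipe has a lower fundamental; the adjustment lowers the air column's frequency.
The beat rate fell, so the adjustment moved the air column toward 172 Hz — it must have started above the reference.

178 Hz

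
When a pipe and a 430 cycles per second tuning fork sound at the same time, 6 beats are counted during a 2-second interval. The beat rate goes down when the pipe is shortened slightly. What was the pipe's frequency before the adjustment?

427 Hz

Beat frequency = 6/2 = 3 Hz.
|f − 430| = 3, so the pipe was at either 427 Hz or 433 Hz.
A shorter pipe has a higher fundamental; the adjustment raises the pipe's frequency.
The beat rate fell, so the adjustment moved the pipe toward 430 Hz — it must have started below the reference.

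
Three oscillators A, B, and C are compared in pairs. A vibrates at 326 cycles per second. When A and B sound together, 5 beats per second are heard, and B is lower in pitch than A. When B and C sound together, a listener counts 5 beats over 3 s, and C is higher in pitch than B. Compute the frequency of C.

B is below A, so f_B = 326 − 5 = 321 Hz.
B–C: Beat frequency = 5/3 = 1.6667 Hz.
C is above B, so f_C = 321 + 1.6667 = 322.6667 Hz.

322.6667 Hz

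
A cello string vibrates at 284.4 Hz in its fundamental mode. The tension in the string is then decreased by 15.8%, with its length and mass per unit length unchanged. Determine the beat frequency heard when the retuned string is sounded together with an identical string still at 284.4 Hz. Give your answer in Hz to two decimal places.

For a string, f ∝ √T, so the new frequency is 284.4·√0.842 = 260.9670 Hz.
f_beat = |260.9670 − 284.4| = 23.43 Hz.

23.43 Hz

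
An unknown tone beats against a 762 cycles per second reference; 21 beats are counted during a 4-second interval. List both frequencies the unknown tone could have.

756.75 Hz or 767.25 Hz

Beat frequency = 21/4 = 5.25 Hz.
|f − 762| = 5.25, so f = 762 ± 5.25.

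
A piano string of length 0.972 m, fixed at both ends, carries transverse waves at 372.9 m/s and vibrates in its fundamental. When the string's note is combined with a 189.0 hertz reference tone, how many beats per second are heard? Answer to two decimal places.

For a string fixed at both ends, f_n = n·v/(2L) = 1·372.9/(2·0.972) = 191.8210 Hz.
f_beat = |191.8210 − 189.0| = 2.82 Hz.

2.82 Hz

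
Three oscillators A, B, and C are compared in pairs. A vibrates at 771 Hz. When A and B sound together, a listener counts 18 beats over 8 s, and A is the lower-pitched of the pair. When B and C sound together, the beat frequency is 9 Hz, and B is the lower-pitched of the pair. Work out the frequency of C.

782.25 Hz

A–B: Beat frequency = 18/8 = 2.25 Hz.
B is above A, so f_B = 771 + 2.25 = 773.25 Hz.
C is above B, so f_C = 773.25 + 9 = 782.25 Hz.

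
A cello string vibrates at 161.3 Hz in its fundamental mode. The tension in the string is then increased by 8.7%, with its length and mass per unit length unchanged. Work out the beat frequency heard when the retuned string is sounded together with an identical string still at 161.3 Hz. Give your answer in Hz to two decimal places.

6.87 Hz

For a string, f ∝ √T, so the new frequency is 161.3·√1.087 = 168.1702 Hz.
f_beat = |168.1702 − 161.3| = 6.87 Hz.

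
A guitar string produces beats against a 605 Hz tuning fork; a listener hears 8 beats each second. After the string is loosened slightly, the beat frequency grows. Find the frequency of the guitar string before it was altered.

597 Hz

|f − 605| = 8, so the guitar string was at either 597 Hz or 613 Hz.
Reducing tension lowers a string's frequency; the adjustment lowers the guitar string's frequency.
The beat rate rose, so the adjustment moved the guitar string further from 605 Hz — it was already below the reference.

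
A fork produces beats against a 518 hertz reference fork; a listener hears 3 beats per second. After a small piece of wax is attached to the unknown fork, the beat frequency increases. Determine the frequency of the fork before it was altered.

|f − 518| = 3, so the fork was at either 515 Hz or 521 Hz.
Loading a fork with wax lowers its frequency; the adjustment lowers the fork's frequency.
The beat rate rose, so the adjustment moved the fork further from 518 Hz — it was already below the reference.

515 Hz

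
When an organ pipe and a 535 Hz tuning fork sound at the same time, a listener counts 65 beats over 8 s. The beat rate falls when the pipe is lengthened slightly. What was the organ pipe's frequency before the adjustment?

543.125 Hz

Beat frequency = 65/8 = 8.125 Hz.
|f − 535| = 8.125, so the organ pipe was at either 526.875 Hz or 543.125 Hz.
A longer pipe has a lower fundamental; the adjustment lowers the organ pipe's frequency.
The beat rate fell, so the adjustment moved the organ pipe toward 535 Hz — it must have started above the reference.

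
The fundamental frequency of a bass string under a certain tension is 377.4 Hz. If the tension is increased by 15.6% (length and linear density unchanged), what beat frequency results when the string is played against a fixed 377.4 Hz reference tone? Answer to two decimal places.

For a string, f ∝ √T, so the new frequency is 377.4·√1.156 = 405.7708 Hz.
f_beat = |405.7708 − 377.4| = 28.37 Hz.

28.37 Hz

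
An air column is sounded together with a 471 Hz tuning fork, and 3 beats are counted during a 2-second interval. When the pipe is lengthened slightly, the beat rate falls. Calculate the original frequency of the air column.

Beat frequency = 3/2 = 1.5 Hz.
|f − 471| = 1.5, so the air column was at either 469.5 Hz or 472.5 Hz.
A longer pipe has a lower fundamental; the adjustment lowers the air column's frequency.
The beat rate fell, so the adjustment moved the air column toward 471 Hz — it must have started above the reference.

472.5 Hz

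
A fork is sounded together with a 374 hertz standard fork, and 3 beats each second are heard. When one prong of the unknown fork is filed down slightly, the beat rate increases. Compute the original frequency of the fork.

|f − 374| = 3, so the fork was at either 371 Hz or 377 Hz.
Filing a prong removes mass and raises the fork's frequency; the adjustment raises the fork's frequency.
The beat rate rose, so the adjustment moved the fork further from 374 Hz — it was already above the reference.

377 Hz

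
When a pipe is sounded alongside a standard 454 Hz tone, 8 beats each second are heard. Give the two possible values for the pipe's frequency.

446 Hz or 462 Hz

|f − 454| = 8, so f = 454 ± 8.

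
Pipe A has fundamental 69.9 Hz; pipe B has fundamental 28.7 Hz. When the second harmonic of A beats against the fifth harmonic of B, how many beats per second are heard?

3.7 Hz

Second harmonic of the first: 2·69.9 = 139.8 Hz.
Fifth harmonic of the second: 5·28.7 = 143.5 Hz.
f_beat = |139.8 − 143.5| = 3.7 Hz.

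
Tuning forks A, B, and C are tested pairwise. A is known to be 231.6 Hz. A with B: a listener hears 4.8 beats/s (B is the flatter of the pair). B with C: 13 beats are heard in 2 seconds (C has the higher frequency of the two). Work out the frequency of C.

B is below A, so f_B = 231.6 − 4.8 = 226.8 Hz.
B–C: Beat frequency = 13/2 = 6.5 Hz.
C is above B, so f_C = 226.8 + 6.5 = 233.3 Hz.

233.3 Hz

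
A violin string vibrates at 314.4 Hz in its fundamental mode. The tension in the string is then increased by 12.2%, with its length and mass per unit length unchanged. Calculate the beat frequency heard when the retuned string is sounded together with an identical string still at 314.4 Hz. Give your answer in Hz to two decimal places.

For a string, f ∝ √T, so the new frequency is 314.4·√1.122 = 333.0266 Hz.
f_beat = |333.0266 − 314.4| = 18.63 Hz.

18.63 Hz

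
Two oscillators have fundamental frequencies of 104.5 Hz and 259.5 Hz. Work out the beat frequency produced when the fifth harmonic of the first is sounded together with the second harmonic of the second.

Fifth harmonic of the first: 5·104.5 = 522.5 Hz.
Second harmonic of the second: 2·259.5 = 519.0 Hz.
f_beat = |522.5 − 519.0| = 3.5 Hz.

3.5 Hz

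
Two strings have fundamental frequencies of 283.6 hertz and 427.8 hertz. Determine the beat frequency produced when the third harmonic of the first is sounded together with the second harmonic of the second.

4.8 Hz

Third harmonic of the first: 3·283.6 = 850.8 Hz.
Second harmonic of the second: 2·427.8 = 855.6 Hz.
f_beat = |850.8 − 855.6| = 4.8 Hz.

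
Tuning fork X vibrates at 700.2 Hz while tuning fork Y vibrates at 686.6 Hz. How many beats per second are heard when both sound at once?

13.6 Hz

The beat frequency equals the magnitude of the frequency difference.
|700.2 − 686.6| = 13.6 Hz.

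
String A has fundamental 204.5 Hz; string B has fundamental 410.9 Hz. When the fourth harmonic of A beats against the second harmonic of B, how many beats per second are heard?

Fourth harmonic of the first: 4·204.5 = 818.0 Hz.
Second harmonic of the second: 2·410.9 = 821.8 Hz.
f_beat = |818.0 − 821.8| = 3.8 Hz.

3.8 Hz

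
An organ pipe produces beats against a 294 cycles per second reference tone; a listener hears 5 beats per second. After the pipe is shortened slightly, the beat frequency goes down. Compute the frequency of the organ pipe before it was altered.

|f − 294| = 5, so the organ pipe was at either 289 Hz or 299 Hz.
A shorter pipe has a higher fundamental; the adjustment raises the organ pipe's frequency.
The beat rate fell, so the adjustment moved the organ pipe toward 294 Hz — it must have started below the reference.

289 Hz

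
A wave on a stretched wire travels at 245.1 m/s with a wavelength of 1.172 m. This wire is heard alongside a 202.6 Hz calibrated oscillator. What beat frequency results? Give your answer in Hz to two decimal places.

Source frequency f = v/λ = 245.1/1.172 = 209.1297 Hz.
f_beat = |209.1297 − 202.6| = 6.53 Hz.

6.53 Hz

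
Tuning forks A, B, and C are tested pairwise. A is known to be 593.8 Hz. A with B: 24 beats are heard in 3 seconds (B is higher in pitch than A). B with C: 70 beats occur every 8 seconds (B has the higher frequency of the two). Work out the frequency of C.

A–B: Beat frequency = 24/3 = 8 Hz.
B is above A, so f_B = 593.8 + 8 = 601.8 Hz.
B–C: Beat frequency = 70/8 = 8.75 Hz.
C is below B, so f_C = 601.8 − 8.75 = 593.05 Hz.

593.05 Hz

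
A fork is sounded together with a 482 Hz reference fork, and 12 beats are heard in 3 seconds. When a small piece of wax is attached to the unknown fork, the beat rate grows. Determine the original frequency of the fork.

478 Hz

Beat frequency = 12/3 = 4 Hz.
|f − 482| = 4, so the fork was at either 478 Hz or 486 Hz.
Loading a fork with wax lowers its frequency; the adjustment lowers the fork's frequency.
The beat rate rose, so the adjustment moved the fork further from 482 Hz — it was already below the reference.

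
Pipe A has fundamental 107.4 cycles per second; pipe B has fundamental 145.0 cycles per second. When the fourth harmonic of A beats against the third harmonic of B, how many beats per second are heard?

Fourth harmonic of the first: 4·107.4 = 429.6 Hz.
Third harmonic of the second: 3·145.0 = 435.0 Hz.
f_beat = |429.6 − 435.0| = 5.4 Hz.

5.4 Hz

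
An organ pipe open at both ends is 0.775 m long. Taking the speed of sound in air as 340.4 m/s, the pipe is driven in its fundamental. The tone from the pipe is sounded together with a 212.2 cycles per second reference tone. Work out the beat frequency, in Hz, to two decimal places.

7.41 Hz

Open pipe: f_n = n·v/(2L) = 1·340.4/(2·0.775) = 219.6129 Hz.
f_beat = |219.6129 − 212.2| = 7.41 Hz.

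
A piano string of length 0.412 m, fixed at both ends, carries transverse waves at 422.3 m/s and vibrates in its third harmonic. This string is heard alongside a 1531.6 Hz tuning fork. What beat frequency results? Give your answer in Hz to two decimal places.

For a string fixed at both ends, f_n = n·v/(2L) = 3·422.3/(2·0.412) = 1537.5000 Hz.
f_beat = |1537.5000 − 1531.6| = 5.90 Hz.

5.90 Hz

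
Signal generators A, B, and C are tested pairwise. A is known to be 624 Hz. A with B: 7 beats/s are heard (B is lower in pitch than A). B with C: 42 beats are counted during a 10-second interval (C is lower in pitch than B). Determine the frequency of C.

612.8 Hz

B is below A, so f_B = 624 − 7 = 617 Hz.
B–C: Beat frequency = 42/10 = 4.2 Hz.
C is below B, so f_C = 617 − 4.2 = 612.8 Hz.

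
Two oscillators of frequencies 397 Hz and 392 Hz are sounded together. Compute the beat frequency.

5 Hz

Beats arise from superposition of two nearby frequencies; the beat rate is |f₁ − f₂|.
|397 − 392| = 5 Hz.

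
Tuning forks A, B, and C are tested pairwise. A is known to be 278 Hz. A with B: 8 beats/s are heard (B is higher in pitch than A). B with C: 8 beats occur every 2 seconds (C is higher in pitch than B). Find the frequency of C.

290 Hz

B is above A, so f_B = 278 + 8 = 286 Hz.
B–C: Beat frequency = 8/2 = 4 Hz.
C is above B, so f_C = 286 + 4 = 290 Hz.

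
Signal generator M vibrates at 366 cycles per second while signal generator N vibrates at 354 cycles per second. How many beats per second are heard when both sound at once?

12 Hz

Beats arise from superposition of two nearby frequencies; the beat rate is |f₁ − f₂|.
|366 − 354| = 12 Hz.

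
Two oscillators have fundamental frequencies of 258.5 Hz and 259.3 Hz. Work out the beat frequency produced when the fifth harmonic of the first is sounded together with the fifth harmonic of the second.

4.0 Hz

Fifth harmonic of the first: 5·258.5 = 1292.5 Hz.
Fifth harmonic of the second: 5·259.3 = 1296.5 Hz.
f_beat = |1292.5 − 1296.5| = 4.0 Hz.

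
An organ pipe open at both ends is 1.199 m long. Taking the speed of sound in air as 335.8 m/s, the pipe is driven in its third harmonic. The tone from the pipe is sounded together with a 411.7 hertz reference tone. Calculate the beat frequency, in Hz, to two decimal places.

8.40 Hz

Open pipe: f_n = n·v/(2L) = 3·335.8/(2·1.199) = 420.1001 Hz.
f_beat = |420.1001 − 411.7| = 8.40 Hz.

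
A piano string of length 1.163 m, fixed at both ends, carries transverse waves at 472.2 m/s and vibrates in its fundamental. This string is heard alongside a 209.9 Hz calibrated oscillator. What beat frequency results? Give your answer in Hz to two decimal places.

6.89 Hz

For a string fixed at both ends, f_n = n·v/(2L) = 1·472.2/(2·1.163) = 203.0095 Hz.
f_beat = |203.0095 − 209.9| = 6.89 Hz.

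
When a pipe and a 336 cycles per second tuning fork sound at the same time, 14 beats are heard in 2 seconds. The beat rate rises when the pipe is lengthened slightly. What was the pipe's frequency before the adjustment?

329 Hz

Beat frequency = 14/2 = 7 Hz.
|f − 336| = 7, so the pipe was at either 329 Hz or 343 Hz.
A longer pipe has a lower fundamental; the adjustment lowers the pipe's frequency.
The beat rate rose, so the adjustment moved the pipe further from 336 Hz — it was already below the reference.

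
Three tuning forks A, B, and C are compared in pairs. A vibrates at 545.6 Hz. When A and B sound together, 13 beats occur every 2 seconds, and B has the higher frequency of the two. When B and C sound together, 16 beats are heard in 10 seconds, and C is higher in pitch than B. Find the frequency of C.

553.7 Hz

A–B: Beat frequency = 13/2 = 6.5 Hz.
B is above A, so f_B = 545.6 + 6.5 = 552.1 Hz.
B–C: Beat frequency = 16/10 = 1.6 Hz.
C is above B, so f_C = 552.1 + 1.6 = 553.7 Hz.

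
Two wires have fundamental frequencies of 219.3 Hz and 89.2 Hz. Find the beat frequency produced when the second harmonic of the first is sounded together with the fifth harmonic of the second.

7.4 Hz

Second harmonic of the first: 2·219.3 = 438.6 Hz.
Fifth harmonic of the second: 5·89.2 = 446.0 Hz.
f_beat = |438.6 − 446.0| = 7.4 Hz.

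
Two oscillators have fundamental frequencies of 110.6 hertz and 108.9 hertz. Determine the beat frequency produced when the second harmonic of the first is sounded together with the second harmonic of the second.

3.4 Hz

Second harmonic of the first: 2·110.6 = 221.2 Hz.
Second harmonic of the second: 2·108.9 = 217.8 Hz.
f_beat = |221.2 − 217.8| = 3.4 Hz.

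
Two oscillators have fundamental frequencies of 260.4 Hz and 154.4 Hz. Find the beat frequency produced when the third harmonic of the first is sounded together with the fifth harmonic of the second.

Third harmonic of the first: 3·260.4 = 781.2 Hz.
Fifth harmonic of the second: 5·154.4 = 772.0 Hz.
f_beat = |781.2 − 772.0| = 9.2 Hz.

9.2 Hz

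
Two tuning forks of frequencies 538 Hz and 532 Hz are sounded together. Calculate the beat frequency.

Beats arise from superposition of two nearby frequencies; the beat rate is |f₁ − f₂|.
|538 − 532| = 6 Hz.

6 Hz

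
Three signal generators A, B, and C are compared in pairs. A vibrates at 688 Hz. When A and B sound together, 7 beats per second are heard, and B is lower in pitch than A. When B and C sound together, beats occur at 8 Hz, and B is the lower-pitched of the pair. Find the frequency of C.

B is below A, so f_B = 688 − 7 = 681 Hz.
C is above B, so f_C = 681 + 8 = 689 Hz.

689 Hz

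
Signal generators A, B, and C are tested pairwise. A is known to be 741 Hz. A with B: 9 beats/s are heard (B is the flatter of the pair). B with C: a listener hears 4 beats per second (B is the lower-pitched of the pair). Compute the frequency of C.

736 Hz

B is below A, so f_B = 741 − 9 = 732 Hz.
C is above B, so f_C = 732 + 4 = 736 Hz.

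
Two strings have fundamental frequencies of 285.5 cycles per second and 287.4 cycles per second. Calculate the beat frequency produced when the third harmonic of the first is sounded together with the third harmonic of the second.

5.7 Hz

Third harmonic of the first: 3·285.5 = 856.5 Hz.
Third harmonic of the second: 3·287.4 = 862.2 Hz.
f_beat = |856.5 − 862.2| = 5.7 Hz.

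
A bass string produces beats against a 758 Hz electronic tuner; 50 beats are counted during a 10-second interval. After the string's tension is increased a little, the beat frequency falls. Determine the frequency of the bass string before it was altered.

753 Hz

Beat frequency = 50/10 = 5 Hz.
|f − 758| = 5, so the bass string was at either 753 Hz or 763 Hz.
Higher tension means higher frequency; the adjustment raises the bass string's frequency.
The beat rate fell, so the adjustment moved the bass string toward 758 Hz — it must have started below the reference.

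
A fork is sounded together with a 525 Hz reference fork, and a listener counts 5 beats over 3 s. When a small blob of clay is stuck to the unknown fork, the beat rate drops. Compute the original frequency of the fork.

526.6667 Hz

Beat frequency = 5/3 = 1.6667 Hz.
|f − 525| = 1.6667, so the fork was at either 523.3333 Hz or 526.6667 Hz.
Adding mass to a fork lowers its frequency; the adjustment lowers the fork's frequency.
The beat rate fell, so the adjustment moved the fork toward 525 Hz — it must have started above the reference.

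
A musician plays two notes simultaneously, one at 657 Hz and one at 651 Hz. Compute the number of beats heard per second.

f_beat = |f₁ − f₂|.
|657 − 651| = 6 Hz.

6 Hz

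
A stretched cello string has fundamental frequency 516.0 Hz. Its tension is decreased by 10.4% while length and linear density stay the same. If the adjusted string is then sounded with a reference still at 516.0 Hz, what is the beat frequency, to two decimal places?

27.57 Hz

For a string, f ∝ √T, so the new frequency is 516.0·√0.896 = 488.4315 Hz.
f_beat = |488.4315 − 516.0| = 27.57 Hz.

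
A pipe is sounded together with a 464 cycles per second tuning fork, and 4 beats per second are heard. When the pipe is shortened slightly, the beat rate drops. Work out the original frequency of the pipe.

460 Hz

|f − 464| = 4, so the pipe was at either 460 Hz or 468 Hz.
A shorter pipe has a higher fundamental; the adjustment raises the pipe's frequency.
The beat rate fell, so the adjustment moved the pipe toward 464 Hz — it must have started below the reference.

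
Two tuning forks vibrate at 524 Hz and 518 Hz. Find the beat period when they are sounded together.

f_beat = |524 − 518| = 6 Hz.
Beat period T = 1 / f_beat = 1 / 6 s.

0.167 s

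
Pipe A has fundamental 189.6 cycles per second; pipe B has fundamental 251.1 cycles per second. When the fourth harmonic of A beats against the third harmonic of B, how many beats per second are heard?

Fourth harmonic of the first: 4·189.6 = 758.4 Hz.
Third harmonic of the second: 3·251.1 = 753.3 Hz.
f_beat = |758.4 − 753.3| = 5.1 Hz.

5.1 Hz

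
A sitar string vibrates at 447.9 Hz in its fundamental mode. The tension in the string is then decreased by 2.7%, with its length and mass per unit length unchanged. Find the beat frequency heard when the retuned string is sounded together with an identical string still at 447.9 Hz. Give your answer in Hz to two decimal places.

For a string, f ∝ √T, so the new frequency is 447.9·√0.973 = 441.8120 Hz.
f_beat = |441.8120 − 447.9| = 6.09 Hz.

6.09 Hz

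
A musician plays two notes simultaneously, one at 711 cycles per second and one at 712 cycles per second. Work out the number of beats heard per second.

1 Hz

Beats arise from superposition of two nearby frequencies; the beat rate is |f₁ − f₂|.
|711 − 712| = 1 Hz.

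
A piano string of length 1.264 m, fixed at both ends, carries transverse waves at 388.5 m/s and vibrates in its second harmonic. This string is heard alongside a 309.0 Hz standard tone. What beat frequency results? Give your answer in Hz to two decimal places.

1.64 Hz

For a string fixed at both ends, f_n = n·v/(2L) = 2·388.5/(2·1.264) = 307.3576 Hz.
f_beat = |307.3576 − 309.0| = 1.64 Hz.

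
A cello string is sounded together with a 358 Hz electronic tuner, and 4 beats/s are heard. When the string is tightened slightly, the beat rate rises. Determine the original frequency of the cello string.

|f − 358| = 4, so the cello string was at either 354 Hz or 362 Hz.
Increasing tension raises a string's frequency; the adjustment raises the cello string's frequency.
The beat rate rose, so the adjustment moved the cello string further from 358 Hz — it was already above the reference.

362 Hz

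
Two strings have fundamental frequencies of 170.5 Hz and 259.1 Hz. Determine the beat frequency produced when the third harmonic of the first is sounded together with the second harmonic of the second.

Third harmonic of the first: 3·170.5 = 511.5 Hz.
Second harmonic of the second: 2·259.1 = 518.2 Hz.
f_beat = |511.5 − 518.2| = 6.7 Hz.

6.7 Hz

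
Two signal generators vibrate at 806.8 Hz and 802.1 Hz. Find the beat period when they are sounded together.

f_beat = |806.8 − 802.1| = 4.7 Hz.
Beat period T = 1 / f_beat = 1 / 4.7 s.

0.213 s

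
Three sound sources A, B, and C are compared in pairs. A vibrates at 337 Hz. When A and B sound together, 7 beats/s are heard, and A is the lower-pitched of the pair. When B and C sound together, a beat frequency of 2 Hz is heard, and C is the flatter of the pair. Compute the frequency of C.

342 Hz

B is above A, so f_B = 337 + 7 = 344 Hz.
C is below B, so f_C = 344 − 2 = 342 Hz.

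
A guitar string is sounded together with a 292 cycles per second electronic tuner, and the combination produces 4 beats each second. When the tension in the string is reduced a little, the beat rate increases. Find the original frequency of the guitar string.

|f − 292| = 4, so the guitar string was at either 288 Hz or 296 Hz.
Lower tension means lower frequency; the adjustment lowers the guitar string's frequency.
The beat rate rose, so the adjustment moved the guitar string further from 292 Hz — it was already below the reference.

288 Hz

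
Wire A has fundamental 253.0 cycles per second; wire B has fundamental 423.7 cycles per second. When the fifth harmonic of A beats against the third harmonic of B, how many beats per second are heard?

Fifth harmonic of the first: 5·253.0 = 1265.0 Hz.
Third harmonic of the second: 3·423.7 = 1271.1 Hz.
f_beat = |1265.0 − 1271.1| = 6.1 Hz.

6.1 Hz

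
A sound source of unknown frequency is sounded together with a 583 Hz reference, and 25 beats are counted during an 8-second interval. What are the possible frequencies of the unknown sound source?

579.875 Hz or 586.125 Hz

Beat frequency = 25/8 = 3.125 Hz.
|f − 583| = 3.125, so f = 583 ± 3.125.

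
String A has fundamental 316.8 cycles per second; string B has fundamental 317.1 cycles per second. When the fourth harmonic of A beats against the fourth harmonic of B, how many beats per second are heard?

1.2 Hz

Fourth harmonic of the first: 4·316.8 = 1267.2 Hz.
Fourth harmonic of the second: 4·317.1 = 1268.4 Hz.
f_beat = |1267.2 − 1268.4| = 1.2 Hz.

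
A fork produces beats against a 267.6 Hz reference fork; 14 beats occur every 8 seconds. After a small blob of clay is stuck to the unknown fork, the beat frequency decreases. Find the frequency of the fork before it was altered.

Beat frequency = 14/8 = 1.75 Hz.
|f − 267.6| = 1.75, so the fork was at either 265.85 Hz or 269.35 Hz.
Adding mass to a fork lowers its frequency; the adjustment lowers the fork's frequency.
The beat rate fell, so the adjustment moved the fork toward 267.6 Hz — it must have started above the reference.

269.35 Hz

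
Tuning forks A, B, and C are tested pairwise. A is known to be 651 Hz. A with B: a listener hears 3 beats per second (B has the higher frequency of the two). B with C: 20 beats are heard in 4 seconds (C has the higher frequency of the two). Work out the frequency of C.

B is above A, so f_B = 651 + 3 = 654 Hz.
B–C: Beat frequency = 20/4 = 5 Hz.
C is above B, so f_C = 654 + 5 = 659 Hz.

659 Hz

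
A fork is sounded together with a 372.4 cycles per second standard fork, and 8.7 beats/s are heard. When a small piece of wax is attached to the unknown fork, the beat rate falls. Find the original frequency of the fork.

|f − 372.4| = 8.7, so the fork was at either 363.7 Hz or 381.1 Hz.
Loading a fork with wax lowers its frequency; the adjustment lowers the fork's frequency.
The beat rate fell, so the adjustment moved the fork toward 372.4 Hz — it must have started above the reference.

381.1 Hz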